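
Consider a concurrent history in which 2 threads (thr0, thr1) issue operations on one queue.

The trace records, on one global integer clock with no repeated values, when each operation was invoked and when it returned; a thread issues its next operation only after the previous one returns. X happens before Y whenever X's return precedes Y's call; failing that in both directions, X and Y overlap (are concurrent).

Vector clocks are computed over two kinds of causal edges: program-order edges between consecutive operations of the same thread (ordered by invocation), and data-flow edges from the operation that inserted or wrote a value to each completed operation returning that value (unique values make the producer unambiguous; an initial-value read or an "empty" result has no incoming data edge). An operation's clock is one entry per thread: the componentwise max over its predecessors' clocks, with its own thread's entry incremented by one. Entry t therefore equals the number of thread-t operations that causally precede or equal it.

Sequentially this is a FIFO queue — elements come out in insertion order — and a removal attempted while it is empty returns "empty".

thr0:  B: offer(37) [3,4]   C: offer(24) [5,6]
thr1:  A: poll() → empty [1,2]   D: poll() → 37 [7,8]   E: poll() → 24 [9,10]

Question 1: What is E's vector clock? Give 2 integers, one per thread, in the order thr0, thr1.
VC(A, invoked at 1): no causal predecessors; +1 on thr1 → (0, 1)
VC(B, invoked at 3): no causal predecessors; +1 on thr0 → (1, 0)
VC(C, invoked at 5): max of VC(B)=(1, 0), then +1 on thread thr0 → (2, 0)
VC(D, invoked at 7): max of VC(A)=(0, 1), VC(B)=(1, 0), then +1 on thread thr1 → (1, 2)
VC(E, invoked at 9): max of VC(C)=(2, 0), VC(D)=(1, 2), then +1 on thread thr1 → (2, 3)
target: VC(E) = (2, 3)

(2, 3)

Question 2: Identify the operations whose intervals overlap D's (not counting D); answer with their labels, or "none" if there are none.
D runs from 7 to 8; window-overlapping ops are concurrent
A [1,2]: before
B [3,4]: before
C [5,6]: before
E [9,10]: after

none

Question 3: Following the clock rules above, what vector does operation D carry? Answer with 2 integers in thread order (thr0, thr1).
A, invoked 1, has no incoming edges; only thr1's bump applies → (0, 1)
B, invoked 3, has no incoming edges; only thr0's bump applies → (1, 0)
invoked at 5, C merges VC(B)=(1, 0) and bumps thr0's slot → (2, 0)
invoked at 7, D merges VC(A)=(0, 1), VC(B)=(1, 0) and bumps thr1's slot → (1, 2)
invoked at 9, E merges VC(C)=(2, 0), VC(D)=(1, 2) and bumps thr1's slot → (2, 3)
target: VC(D) = (1, 2)

(1, 2)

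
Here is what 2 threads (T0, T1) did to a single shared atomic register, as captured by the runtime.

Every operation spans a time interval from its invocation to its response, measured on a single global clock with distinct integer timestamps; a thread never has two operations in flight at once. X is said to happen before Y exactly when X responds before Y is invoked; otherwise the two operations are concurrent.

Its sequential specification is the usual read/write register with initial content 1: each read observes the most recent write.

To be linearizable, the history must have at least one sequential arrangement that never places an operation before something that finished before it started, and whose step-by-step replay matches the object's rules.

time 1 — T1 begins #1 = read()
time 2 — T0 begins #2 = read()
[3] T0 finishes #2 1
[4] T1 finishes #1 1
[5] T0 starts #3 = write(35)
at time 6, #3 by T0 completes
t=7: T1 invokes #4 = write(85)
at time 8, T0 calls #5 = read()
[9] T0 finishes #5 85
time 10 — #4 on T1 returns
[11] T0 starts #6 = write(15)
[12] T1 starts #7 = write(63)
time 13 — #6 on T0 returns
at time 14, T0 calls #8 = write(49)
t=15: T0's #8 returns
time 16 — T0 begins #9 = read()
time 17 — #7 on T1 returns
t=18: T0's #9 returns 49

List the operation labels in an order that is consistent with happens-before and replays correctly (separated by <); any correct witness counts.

#1 < #2 < #3 < #4 < #5 < #6 < #7 < #8 < #9

step 1: #1 read() → 1 — value 1
step 2: #2 read() → 1 — value 1
step 3: #3 write(35) — value 35
step 4: #4 write(85) — value 85
step 5: #5 read() → 85 — value 85
step 6: #6 write(15) — value 15
step 7: #7 write(63) — value 63
step 8: #8 write(49) — value 49
step 9: #9 read() → 49 — value 49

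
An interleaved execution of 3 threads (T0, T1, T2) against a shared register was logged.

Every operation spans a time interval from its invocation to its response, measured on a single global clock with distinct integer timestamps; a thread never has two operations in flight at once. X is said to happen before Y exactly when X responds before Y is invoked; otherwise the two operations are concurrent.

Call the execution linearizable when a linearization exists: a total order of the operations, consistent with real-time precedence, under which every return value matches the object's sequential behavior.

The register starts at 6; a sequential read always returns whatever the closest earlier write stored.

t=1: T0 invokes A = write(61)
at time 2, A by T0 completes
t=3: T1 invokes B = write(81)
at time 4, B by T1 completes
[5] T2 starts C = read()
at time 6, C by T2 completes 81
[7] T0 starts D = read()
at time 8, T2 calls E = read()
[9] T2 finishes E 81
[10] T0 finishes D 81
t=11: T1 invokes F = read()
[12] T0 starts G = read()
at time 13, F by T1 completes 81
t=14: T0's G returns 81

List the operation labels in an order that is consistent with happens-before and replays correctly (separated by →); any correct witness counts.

A → B → C → D → E → F → G

1. A write(61), leaving value 61
2. B write(81), leaving value 81
3. C read() → 81, leaving value 81
4. D read() → 81, leaving value 81
5. E read() → 81, leaving value 81
6. F read() → 81, leaving value 81
7. G read() → 81, leaving value 81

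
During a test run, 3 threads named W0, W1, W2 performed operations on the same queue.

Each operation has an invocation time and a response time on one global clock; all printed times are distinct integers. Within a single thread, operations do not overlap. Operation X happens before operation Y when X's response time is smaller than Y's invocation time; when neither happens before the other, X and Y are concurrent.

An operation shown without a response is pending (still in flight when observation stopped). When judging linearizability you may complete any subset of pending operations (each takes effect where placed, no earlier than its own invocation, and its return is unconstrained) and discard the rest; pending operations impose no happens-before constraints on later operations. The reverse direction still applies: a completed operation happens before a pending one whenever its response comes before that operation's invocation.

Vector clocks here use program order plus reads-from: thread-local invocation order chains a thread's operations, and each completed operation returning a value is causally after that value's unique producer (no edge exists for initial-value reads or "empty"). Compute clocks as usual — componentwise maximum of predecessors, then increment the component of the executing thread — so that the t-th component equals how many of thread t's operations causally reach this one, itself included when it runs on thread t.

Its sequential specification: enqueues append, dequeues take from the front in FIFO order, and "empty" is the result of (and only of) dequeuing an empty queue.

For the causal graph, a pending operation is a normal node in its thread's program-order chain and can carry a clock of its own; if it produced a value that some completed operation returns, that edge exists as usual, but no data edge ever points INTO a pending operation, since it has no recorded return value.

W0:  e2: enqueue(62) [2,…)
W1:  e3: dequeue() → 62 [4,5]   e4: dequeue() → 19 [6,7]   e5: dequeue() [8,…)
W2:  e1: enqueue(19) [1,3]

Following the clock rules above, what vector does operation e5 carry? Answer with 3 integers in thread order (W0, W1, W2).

(1, 3, 1)

e1, invoked 1, has no incoming edges; only W2's bump applies → (0, 0, 1)
e2, invoked 2, has no incoming edges; only W0's bump applies → (1, 0, 0)
invoked at 4, e3 merges VC(e2)=(1, 0, 0) and bumps W1's slot → (1, 1, 0)
invoked at 6, e4 merges VC(e1)=(0, 0, 1), VC(e3)=(1, 1, 0) and bumps W1's slot → (1, 2, 1)
invoked at 8, e5 merges VC(e4)=(1, 2, 1) and bumps W1's slot → (1, 3, 1)
target: VC(e5) = (1, 3, 1)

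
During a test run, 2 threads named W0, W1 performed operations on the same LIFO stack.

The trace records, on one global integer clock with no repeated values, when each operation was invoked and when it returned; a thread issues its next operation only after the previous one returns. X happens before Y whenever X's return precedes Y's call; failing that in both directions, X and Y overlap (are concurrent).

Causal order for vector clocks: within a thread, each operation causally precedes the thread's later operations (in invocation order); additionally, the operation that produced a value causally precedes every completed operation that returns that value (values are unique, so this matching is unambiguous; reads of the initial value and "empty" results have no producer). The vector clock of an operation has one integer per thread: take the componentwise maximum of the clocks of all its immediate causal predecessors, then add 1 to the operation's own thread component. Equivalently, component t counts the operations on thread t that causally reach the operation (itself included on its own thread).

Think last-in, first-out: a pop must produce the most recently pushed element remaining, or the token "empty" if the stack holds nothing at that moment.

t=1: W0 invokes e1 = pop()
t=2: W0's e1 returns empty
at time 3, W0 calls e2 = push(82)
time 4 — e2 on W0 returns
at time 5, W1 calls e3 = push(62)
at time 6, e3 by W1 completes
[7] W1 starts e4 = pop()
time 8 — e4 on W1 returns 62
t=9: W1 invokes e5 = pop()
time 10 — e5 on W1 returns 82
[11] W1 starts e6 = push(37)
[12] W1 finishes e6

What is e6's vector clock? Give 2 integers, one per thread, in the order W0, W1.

(2, 4)

e3, invoked 5, has no incoming edges; only W1's bump applies → (0, 1)
e1, invoked 1, has no incoming edges; only W0's bump applies → (1, 0)
invoked at 7, e4 merges VC(e3)=(0, 1) and bumps W1's slot → (0, 2)
invoked at 3, e2 merges VC(e1)=(1, 0) and bumps W0's slot → (2, 0)
invoked at 9, e5 merges VC(e2)=(2, 0), VC(e4)=(0, 2) and bumps W1's slot → (2, 3)
invoked at 11, e6 merges VC(e5)=(2, 3) and bumps W1's slot → (2, 4)
target: VC(e6) = (2, 4)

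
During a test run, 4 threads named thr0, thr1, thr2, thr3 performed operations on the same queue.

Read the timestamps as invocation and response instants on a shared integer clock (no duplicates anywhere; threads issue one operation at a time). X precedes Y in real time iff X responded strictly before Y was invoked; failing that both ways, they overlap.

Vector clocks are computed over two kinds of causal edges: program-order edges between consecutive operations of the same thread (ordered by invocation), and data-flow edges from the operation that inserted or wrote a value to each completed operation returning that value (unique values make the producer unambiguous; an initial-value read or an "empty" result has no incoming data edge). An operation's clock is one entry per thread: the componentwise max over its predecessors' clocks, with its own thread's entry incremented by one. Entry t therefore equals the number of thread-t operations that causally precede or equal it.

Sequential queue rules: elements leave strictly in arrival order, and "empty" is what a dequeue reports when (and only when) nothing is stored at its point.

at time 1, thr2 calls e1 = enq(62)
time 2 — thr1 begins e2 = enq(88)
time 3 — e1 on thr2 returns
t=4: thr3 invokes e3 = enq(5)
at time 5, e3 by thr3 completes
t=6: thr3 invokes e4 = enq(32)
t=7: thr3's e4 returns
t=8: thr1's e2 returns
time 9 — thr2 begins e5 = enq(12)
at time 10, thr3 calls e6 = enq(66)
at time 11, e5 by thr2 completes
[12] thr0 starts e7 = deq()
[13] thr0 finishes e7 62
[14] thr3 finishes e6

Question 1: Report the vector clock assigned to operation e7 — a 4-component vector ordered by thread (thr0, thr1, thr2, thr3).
Answer: (1, 0, 1, 0)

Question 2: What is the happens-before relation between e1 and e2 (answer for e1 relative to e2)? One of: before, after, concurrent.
Answer: concurrent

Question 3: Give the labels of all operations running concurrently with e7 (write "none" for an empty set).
Answer: e6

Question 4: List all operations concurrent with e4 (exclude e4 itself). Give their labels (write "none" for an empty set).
Answer: e2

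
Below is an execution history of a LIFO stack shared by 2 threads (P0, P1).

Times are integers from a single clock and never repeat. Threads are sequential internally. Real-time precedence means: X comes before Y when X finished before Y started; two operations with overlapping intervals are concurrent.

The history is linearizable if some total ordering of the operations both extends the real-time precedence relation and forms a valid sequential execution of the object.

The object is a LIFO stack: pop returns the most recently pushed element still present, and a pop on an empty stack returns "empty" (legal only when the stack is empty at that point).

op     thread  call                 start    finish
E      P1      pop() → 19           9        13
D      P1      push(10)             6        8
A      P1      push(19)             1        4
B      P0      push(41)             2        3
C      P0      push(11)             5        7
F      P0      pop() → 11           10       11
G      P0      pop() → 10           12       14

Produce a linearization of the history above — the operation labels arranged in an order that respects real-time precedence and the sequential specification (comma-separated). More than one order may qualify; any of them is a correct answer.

B, A, D, C, F, G, E

1. B push(41), leaving stack <41>
2. A push(19), leaving stack <41,19>
3. D push(10), leaving stack <41,19,10>
4. C push(11), leaving stack <41,19,10,11>
5. F pop() → 11, leaving stack <41,19,10>
6. G pop() → 10, leaving stack <41,19>
7. E pop() → 19, leaving stack <41>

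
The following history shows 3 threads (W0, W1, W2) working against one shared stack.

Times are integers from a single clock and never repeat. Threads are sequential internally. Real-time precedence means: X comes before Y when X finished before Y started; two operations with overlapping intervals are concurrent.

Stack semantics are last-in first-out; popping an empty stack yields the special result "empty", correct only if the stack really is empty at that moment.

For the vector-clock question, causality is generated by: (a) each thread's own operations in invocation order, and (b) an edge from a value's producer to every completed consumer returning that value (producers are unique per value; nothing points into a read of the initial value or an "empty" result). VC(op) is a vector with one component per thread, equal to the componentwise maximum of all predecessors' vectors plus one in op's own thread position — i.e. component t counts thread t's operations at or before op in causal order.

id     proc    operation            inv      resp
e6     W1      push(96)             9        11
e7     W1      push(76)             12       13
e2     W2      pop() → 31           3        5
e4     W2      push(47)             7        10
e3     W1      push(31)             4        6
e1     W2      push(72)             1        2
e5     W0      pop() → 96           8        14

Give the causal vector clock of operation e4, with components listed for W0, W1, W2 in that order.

(0, 1, 3)

no predecessors for e1 (invoked 1): W2 increments from zero → (0, 0, 1)
no predecessors for e3 (invoked 4): W1 increments from zero → (0, 1, 0)
merge at e6 (invoked 9): VC(e3)=(0, 1, 0), own-thread bump on W1 → (0, 2, 0)
merge at e2 (invoked 3): VC(e1)=(0, 0, 1), VC(e3)=(0, 1, 0), own-thread bump on W2 → (0, 1, 2)
merge at e7 (invoked 12): VC(e6)=(0, 2, 0), own-thread bump on W1 → (0, 3, 0)
merge at e5 (invoked 8): VC(e6)=(0, 2, 0), own-thread bump on W0 → (1, 2, 0)
merge at e4 (invoked 7): VC(e2)=(0, 1, 2), own-thread bump on W2 → (0, 1, 3)
target: VC(e4) = (0, 1, 3)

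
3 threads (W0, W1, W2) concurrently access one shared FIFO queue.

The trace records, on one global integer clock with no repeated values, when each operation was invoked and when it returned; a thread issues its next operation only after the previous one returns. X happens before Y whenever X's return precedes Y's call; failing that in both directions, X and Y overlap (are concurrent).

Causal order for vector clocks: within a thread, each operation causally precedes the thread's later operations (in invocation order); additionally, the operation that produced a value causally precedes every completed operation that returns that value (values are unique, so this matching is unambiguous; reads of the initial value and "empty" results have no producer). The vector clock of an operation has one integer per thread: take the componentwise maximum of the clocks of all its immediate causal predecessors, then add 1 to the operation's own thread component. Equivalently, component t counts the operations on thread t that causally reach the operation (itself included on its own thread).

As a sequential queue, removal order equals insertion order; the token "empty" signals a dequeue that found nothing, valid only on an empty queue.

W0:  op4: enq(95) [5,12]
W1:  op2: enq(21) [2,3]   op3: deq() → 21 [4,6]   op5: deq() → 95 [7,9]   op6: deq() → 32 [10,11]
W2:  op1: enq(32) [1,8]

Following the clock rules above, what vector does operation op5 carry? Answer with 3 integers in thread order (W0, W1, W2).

VC(op1, invoked at 1): no causal predecessors; +1 on W2 → (0, 0, 1)
VC(op2, invoked at 2): no causal predecessors; +1 on W1 → (0, 1, 0)
VC(op4, invoked at 5): no causal predecessors; +1 on W0 → (1, 0, 0)
merge at op3 (invoked 4): VC(op2)=(0, 1, 0), own-thread bump on W1 → (0, 2, 0)
merge at op5 (invoked 7): VC(op3)=(0, 2, 0), VC(op4)=(1, 0, 0), own-thread bump on W1 → (1, 3, 0)
merge at op6 (invoked 10): VC(op1)=(0, 0, 1), VC(op5)=(1, 3, 0), own-thread bump on W1 → (1, 4, 1)
target: VC(op5) = (1, 3, 0)

(1, 3, 0)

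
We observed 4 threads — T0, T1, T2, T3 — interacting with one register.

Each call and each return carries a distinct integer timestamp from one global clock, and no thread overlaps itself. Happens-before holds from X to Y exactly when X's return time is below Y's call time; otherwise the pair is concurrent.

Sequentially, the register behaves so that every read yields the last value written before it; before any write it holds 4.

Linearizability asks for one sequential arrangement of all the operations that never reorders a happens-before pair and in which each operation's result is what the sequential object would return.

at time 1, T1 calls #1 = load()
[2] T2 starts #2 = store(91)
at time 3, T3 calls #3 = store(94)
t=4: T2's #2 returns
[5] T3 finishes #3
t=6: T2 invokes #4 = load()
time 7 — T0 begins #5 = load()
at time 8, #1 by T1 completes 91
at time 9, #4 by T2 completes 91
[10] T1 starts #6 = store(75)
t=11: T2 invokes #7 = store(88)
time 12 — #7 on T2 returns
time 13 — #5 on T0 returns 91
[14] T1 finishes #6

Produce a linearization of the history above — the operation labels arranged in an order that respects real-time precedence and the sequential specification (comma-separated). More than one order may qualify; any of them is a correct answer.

#3, #2, #1, #4, #5, #6, #7

1. #3 store(94), leaving value 94
2. #2 store(91), leaving value 91
3. #1 load() → 91, leaving value 91
4. #4 load() → 91, leaving value 91
5. #5 load() → 91, leaving value 91
6. #6 store(75), leaving value 75
7. #7 store(88), leaving value 88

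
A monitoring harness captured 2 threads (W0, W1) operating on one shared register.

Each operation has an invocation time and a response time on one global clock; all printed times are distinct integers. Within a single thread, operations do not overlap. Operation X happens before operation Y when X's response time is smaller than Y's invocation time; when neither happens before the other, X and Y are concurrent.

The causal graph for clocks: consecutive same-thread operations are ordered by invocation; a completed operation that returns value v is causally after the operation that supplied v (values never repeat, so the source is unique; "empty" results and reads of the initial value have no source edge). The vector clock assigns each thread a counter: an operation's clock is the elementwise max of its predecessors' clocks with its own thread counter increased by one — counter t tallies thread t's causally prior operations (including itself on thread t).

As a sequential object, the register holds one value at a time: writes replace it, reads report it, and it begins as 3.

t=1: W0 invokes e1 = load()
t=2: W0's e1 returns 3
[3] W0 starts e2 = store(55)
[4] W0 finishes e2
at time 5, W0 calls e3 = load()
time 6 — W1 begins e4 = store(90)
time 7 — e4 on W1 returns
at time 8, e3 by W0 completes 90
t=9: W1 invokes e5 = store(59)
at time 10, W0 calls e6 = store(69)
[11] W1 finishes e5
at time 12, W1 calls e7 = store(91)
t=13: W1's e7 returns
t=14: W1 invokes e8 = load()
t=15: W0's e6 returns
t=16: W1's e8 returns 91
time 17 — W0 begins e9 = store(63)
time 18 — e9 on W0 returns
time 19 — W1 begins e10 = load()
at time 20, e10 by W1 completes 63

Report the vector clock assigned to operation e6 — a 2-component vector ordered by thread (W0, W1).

root op e4, invoked 6: fresh clock plus W1's own tick → (0, 1)
root op e1, invoked 1: fresh clock plus W0's own tick → (1, 0)
VC(e5, invoked at 9): max of VC(e4)=(0, 1), then +1 on thread W1 → (0, 2)
VC(e2, invoked at 3): max of VC(e1)=(1, 0), then +1 on thread W0 → (2, 0)
VC(e7, invoked at 12): max of VC(e5)=(0, 2), then +1 on thread W1 → (0, 3)
VC(e8, invoked at 14): max of VC(e7)=(0, 3), then +1 on thread W1 → (0, 4)
VC(e3, invoked at 5): max of VC(e2)=(2, 0), VC(e4)=(0, 1), then +1 on thread W0 → (3, 1)
VC(e6, invoked at 10): max of VC(e3)=(3, 1), then +1 on thread W0 → (4, 1)
VC(e9, invoked at 17): max of VC(e6)=(4, 1), then +1 on thread W0 → (5, 1)
VC(e10, invoked at 19): max of VC(e8)=(0, 4), VC(e9)=(5, 1), then +1 on thread W1 → (5, 5)
target: VC(e6) = (4, 1)

(4, 1)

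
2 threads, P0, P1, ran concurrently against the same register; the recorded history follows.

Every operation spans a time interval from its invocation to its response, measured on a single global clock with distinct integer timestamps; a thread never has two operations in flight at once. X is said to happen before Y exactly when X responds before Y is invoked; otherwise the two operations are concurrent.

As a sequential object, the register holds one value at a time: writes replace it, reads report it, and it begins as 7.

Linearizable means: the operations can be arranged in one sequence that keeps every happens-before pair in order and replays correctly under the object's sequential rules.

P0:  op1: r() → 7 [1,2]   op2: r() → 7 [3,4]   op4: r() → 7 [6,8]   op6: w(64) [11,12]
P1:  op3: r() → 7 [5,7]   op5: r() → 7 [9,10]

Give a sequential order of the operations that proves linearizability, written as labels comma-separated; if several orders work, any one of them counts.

after step 1 (op1 r() → 7): value 7
after step 2 (op2 r() → 7): value 7
after step 3 (op3 r() → 7): value 7
after step 4 (op4 r() → 7): value 7
after step 5 (op5 r() → 7): value 7
after step 6 (op6 w(64)): value 64

op1, op2, op3, op4, op5, op6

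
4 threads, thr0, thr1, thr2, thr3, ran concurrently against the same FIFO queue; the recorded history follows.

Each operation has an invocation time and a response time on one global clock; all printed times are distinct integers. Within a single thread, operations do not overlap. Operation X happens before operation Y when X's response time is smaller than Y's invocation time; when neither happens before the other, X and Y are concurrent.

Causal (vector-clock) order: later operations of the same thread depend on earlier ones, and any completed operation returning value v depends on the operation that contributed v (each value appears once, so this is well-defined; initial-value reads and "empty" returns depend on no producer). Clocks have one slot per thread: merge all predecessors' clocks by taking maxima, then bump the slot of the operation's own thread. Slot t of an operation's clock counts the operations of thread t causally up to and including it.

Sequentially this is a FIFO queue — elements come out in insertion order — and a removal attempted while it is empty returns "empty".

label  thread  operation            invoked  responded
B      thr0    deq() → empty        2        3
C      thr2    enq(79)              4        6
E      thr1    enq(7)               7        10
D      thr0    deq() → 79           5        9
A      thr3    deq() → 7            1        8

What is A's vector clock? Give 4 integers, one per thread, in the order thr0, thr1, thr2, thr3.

(0, 1, 0, 1)

no predecessors for C (invoked 4): thr2 increments from zero → (0, 0, 1, 0)
no predecessors for E (invoked 7): thr1 increments from zero → (0, 1, 0, 0)
no predecessors for B (invoked 2): thr0 increments from zero → (1, 0, 0, 0)
merge at A (invoked 1): VC(E)=(0, 1, 0, 0), own-thread bump on thr3 → (0, 1, 0, 1)
merge at D (invoked 5): VC(B)=(1, 0, 0, 0), VC(C)=(0, 0, 1, 0), own-thread bump on thr0 → (2, 0, 1, 0)
target: VC(A) = (0, 1, 0, 1)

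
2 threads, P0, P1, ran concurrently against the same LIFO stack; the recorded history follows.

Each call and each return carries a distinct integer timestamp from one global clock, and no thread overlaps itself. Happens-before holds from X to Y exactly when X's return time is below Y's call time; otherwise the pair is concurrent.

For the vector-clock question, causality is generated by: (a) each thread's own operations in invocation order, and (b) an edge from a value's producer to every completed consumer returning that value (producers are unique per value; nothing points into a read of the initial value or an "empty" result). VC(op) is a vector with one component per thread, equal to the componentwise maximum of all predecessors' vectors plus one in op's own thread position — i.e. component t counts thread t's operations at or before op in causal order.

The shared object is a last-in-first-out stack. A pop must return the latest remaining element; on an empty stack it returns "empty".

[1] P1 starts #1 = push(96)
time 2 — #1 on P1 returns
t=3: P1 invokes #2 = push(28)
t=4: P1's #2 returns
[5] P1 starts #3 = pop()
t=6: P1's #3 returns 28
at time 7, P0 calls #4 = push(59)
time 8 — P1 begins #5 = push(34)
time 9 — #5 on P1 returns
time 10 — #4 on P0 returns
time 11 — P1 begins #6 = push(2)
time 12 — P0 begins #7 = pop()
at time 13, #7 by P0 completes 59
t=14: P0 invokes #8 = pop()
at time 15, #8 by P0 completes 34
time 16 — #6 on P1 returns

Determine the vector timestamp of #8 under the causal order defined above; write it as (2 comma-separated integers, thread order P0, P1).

no predecessors for #1 (invoked 1): P1 increments from zero → (0, 1)
no predecessors for #4 (invoked 7): P0 increments from zero → (1, 0)
from VC(#1)=(0, 1), #2 (invoked 3) maxes components and bumps P1 → (0, 2)
from VC(#4)=(1, 0), #7 (invoked 12) maxes components and bumps P0 → (2, 0)
from VC(#2)=(0, 2), #3 (invoked 5) maxes components and bumps P1 → (0, 3)
from VC(#3)=(0, 3), #5 (invoked 8) maxes components and bumps P1 → (0, 4)
from VC(#5)=(0, 4), #6 (invoked 11) maxes components and bumps P1 → (0, 5)
from VC(#5)=(0, 4), VC(#7)=(2, 0), #8 (invoked 14) maxes components and bumps P0 → (3, 4)
target: VC(#8) = (3, 4)

(3, 4)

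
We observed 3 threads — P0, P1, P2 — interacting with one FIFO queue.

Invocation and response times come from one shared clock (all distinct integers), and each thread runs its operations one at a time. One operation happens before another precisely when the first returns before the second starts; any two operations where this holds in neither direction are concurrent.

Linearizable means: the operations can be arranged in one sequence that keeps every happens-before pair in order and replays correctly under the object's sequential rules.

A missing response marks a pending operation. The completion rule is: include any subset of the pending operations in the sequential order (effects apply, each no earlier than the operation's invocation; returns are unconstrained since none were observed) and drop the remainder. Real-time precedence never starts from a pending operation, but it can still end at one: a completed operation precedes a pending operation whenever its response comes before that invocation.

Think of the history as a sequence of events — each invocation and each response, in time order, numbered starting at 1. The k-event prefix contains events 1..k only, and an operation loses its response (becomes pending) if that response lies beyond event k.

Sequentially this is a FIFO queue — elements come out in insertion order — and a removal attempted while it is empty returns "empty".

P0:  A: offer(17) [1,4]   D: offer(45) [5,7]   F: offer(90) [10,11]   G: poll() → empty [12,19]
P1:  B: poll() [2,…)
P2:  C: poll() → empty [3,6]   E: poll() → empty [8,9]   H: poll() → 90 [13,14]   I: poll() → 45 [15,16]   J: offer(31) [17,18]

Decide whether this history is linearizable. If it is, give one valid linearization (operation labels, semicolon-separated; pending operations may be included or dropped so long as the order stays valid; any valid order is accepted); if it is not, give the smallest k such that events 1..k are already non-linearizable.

not linearizable — minimal violating prefix: 9 events

already the first 9 events (up to E's response at time 9) admit no linearization; the first 8 still do
checked exhaustively: 3 real-time-consistent orders of 4 completed operations, zero legal FIFO queue replays
no escape via the 1 pending operation (B): every completion choice fails
one such order, A, C, D, E (pending dropped), breaks at step 2 where C poll() → empty is illegal
one such order, A, D, C, E (pending dropped), breaks at step 3 where C poll() → empty is illegal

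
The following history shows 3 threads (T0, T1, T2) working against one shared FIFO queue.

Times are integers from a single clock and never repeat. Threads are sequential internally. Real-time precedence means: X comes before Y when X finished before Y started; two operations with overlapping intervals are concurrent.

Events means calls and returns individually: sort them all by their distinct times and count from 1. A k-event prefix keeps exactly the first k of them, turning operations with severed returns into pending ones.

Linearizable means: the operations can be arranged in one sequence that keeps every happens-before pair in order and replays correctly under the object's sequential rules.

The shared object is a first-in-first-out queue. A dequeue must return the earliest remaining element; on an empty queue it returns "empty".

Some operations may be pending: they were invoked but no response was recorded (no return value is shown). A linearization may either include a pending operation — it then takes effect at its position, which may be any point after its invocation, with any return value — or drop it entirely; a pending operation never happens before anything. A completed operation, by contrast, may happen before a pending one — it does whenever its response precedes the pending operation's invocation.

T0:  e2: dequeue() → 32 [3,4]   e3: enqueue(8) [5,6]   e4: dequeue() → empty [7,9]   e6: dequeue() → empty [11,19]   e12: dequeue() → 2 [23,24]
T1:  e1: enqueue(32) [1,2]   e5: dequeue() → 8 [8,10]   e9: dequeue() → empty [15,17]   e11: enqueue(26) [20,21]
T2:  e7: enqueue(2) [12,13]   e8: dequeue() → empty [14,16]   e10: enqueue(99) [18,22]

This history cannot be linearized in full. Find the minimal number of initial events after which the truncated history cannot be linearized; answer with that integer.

events 1..18 are linearizable, e.g. via e1, e2, e3, e5, e4, e7, e6, e8, e9:
after step 1 (e1 enqueue(32)): queue <32>
after step 2 (e2 dequeue() → 32): queue <>
after step 3 (e3 enqueue(8)): queue <8>
after step 4 (e5 dequeue() → 8): queue <>
after step 5 (e4 dequeue() → empty): queue <>
after step 6 (e7 enqueue(2)): queue <2>
after step 7 (e6 dequeue() (pending, included)): queue <>
after step 8 (e8 dequeue() → empty): queue <>
after step 9 (e9 dequeue() → empty): queue <>
include event 19 — e6 responding at 19 — and every candidate order breaks
no escape via the 1 pending operation (e10): every completion choice fails
take e1, e2, e3, e4, e5, e6, e7, e8, e9 (pending dropped): step 4 already fails, because e4 dequeue() → empty cannot occur there
take e1, e2, e3, e4, e5, e6, e7, e9, e8 (pending dropped): step 4 already fails, because e4 dequeue() → empty cannot occur there

19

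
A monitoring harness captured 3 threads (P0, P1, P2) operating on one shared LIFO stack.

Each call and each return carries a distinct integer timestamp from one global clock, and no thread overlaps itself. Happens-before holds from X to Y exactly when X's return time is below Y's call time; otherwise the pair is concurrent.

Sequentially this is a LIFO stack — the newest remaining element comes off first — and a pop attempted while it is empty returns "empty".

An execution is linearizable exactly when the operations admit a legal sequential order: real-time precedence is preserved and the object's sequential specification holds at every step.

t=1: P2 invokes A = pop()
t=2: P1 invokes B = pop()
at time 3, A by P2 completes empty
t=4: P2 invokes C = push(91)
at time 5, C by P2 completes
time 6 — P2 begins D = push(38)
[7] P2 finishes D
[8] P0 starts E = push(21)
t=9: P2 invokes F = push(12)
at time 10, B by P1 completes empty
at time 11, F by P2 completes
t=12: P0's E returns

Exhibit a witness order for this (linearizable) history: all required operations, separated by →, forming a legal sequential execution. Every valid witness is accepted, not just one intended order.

step 1: A pop() → empty — stack <>
step 2: B pop() → empty — stack <>
step 3: C push(91) — stack <91>
step 4: D push(38) — stack <91,38>
step 5: E push(21) — stack <91,38,21>
step 6: F push(12) — stack <91,38,21,12>

A → B → C → D → E → F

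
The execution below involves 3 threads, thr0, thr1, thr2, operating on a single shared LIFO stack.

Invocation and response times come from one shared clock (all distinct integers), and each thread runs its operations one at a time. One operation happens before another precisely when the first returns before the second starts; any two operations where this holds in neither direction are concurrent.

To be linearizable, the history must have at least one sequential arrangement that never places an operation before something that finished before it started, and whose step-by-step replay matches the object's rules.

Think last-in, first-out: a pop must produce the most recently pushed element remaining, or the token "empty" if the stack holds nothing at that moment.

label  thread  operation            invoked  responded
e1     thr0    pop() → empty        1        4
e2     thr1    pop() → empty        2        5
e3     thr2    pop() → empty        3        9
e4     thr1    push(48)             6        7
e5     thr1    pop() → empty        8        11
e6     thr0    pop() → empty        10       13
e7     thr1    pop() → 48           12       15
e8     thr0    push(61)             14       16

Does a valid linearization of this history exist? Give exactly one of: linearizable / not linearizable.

already the first 13 events (up to e6's response at time 13) admit no linearization; the first 12 still do
18 orders of the 6 completed LIFO stack ops respect real time; none is legal
no completion choice of the 1 pending operation (e7) rescues it — every subset was tried
for example e1, e2, e3, e4, e5, e6 (pending dropped) fails at step 5: e5 pop() → empty is not legal there
for example e1, e2, e3, e4, e6, e5 (pending dropped) fails at step 5: e6 pop() → empty is not legal there

not linearizable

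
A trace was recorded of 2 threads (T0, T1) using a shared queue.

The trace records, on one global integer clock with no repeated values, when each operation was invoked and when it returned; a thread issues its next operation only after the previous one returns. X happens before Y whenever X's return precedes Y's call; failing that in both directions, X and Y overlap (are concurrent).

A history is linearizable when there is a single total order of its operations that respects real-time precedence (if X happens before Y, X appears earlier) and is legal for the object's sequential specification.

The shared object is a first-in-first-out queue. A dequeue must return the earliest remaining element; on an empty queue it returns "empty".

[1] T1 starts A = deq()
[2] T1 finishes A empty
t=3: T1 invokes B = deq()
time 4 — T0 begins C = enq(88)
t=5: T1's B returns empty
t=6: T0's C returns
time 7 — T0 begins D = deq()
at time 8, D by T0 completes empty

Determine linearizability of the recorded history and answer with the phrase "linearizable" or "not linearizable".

not linearizable

through event 7 a valid linearization exists; event 8 (D responding at time 8) ends that
no legal order exists: 2 real-time-consistent candidates over 4 completed queue operations, all rejected
for example A, B, C, D fails at step 4: D deq() → empty is not legal there
for example A, C, B, D fails at step 3: B deq() → empty is not legal there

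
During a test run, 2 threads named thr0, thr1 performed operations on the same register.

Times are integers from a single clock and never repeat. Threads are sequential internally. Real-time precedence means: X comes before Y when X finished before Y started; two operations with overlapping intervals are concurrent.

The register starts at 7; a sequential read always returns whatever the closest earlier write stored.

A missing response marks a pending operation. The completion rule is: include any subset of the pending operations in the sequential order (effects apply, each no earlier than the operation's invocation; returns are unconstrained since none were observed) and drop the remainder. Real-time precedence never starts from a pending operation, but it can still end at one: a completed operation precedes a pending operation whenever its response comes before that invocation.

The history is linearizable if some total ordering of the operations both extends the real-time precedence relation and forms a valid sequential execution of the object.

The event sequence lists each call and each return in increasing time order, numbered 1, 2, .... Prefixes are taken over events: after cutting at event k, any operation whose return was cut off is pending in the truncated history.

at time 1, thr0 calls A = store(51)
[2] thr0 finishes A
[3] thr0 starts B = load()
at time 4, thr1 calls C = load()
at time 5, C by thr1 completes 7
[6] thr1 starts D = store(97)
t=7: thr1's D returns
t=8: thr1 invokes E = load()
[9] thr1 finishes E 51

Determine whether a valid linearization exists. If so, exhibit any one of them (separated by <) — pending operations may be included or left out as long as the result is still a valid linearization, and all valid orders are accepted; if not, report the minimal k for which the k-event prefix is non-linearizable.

cut after 4 events: linearizable; cut after 5 events (C responds, time 5): not linearizable
a single order respects real time; the 2 completed register operations fail replay along it
include/drop combinations of the 1 pending operation (B) were all tried; none helps
one such order, A, C (pending dropped), breaks at step 2 where C load() → 7 is illegal

not linearizable — minimal violating prefix: 5 events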